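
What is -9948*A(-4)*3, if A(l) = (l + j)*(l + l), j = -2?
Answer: -1432512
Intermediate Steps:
A(l) = 2*l*(-2 + l) (A(l) = (l - 2)*(l + l) = (-2 + l)*(2*l) = 2*l*(-2 + l))
-9948*A(-4)*3 = -9948*2*(-4)*(-2 - 4)*3 = -9948*2*(-4)*(-6)*3 = -477504*3 = -9948*144 = -1432512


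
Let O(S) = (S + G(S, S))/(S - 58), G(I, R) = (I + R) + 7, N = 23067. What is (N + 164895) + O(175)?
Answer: 21992086/117 ≈ 1.8797e+5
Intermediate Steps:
G(I, R) = 7 + I + R
O(S) = (7 + 3*S)/(-58 + S) (O(S) = (S + (7 + S + S))/(S - 58) = (S + (7 + 2*S))/(-58 + S) = (7 + 3*S)/(-58 + S))
(N + 164895) + O(175) = (23067 + 164895) + (7 + 3*175)/(-58 + 175) = 187962 + (7 + 525)/117 = 187962 + (1/117)*532 = 187962 + 532/117 = 21992086/117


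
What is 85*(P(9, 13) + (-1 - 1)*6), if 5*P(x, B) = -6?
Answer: -1122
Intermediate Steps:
P(x, B) = -6/5 (P(x, B) = (⅕)*(-6) = -6/5)
85*(P(9, 13) + (-1 - 1)*6) = 85*(-6/5 + (-1 - 1)*6) = 85*(-6/5 - 2*6) = 85*(-6/5 - 12) = 85*(-66/5) = -1122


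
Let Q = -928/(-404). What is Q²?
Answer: 53824/10201 ≈ 5.2763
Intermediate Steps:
Q = 232/101 (Q = -928*(-1/404) = 232/101 ≈ 2.2970)
Q² = (232/101)² = 53824/10201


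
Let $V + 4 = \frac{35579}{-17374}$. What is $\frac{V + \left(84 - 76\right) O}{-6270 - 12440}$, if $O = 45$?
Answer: $- \frac{1229913}{65013508} \approx -0.018918$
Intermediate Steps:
$V = - \frac{105075}{17374}$ ($V = -4 + \frac{35579}{-17374} = -4 + 35579 \left(- \frac{1}{17374}\right) = -4 - \frac{35579}{17374} = - \frac{105075}{17374} \approx -6.0478$)
$\frac{V + \left(84 - 76\right) O}{-6270 - 12440} = \frac{- \frac{105075}{17374} + \left(84 - 76\right) 45}{-6270 - 12440} = \frac{- \frac{105075}{17374} + 8 \cdot 45}{-18710} = \left(- \frac{105075}{17374} + 360\right) \left(- \frac{1}{18710}\right) = \frac{6149565}{17374} \left(- \frac{1}{18710}\right) = - \frac{1229913}{65013508}$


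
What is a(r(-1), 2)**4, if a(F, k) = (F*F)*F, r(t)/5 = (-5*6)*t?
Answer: 129746337890625000000000000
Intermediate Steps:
r(t) = -150*t (r(t) = 5*((-5*6)*t) = 5*(-30*t) = -150*t)
a(F, k) = F**3 (a(F, k) = F**2*F = F**3)
a(r(-1), 2)**4 = ((-150*(-1))**3)**4 = (150**3)**4 = 3375000**4 = 129746337890625000000000000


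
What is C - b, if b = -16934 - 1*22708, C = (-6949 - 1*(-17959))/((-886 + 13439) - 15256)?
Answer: 35713772/901 ≈ 39638.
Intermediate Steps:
C = -3670/901 (C = (-6949 + 17959)/(12553 - 15256) = 11010/(-2703) = 11010*(-1/2703) = -3670/901 ≈ -4.0732)
b = -39642 (b = -16934 - 22708 = -39642)
C - b = -3670/901 - 1*(-39642) = -3670/901 + 39642 = 35713772/901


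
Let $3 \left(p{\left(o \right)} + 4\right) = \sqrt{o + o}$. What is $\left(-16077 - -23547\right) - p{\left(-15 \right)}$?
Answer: $7474 - \frac{i \sqrt{30}}{3} \approx 7474.0 - 1.8257 i$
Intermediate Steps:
$p{\left(o \right)} = -4 + \frac{\sqrt{2} \sqrt{o}}{3}$ ($p{\left(o \right)} = -4 + \frac{\sqrt{o + o}}{3} = -4 + \frac{\sqrt{2 o}}{3} = -4 + \frac{\sqrt{2} \sqrt{o}}{3}$)
$\left(-16077 - -23547\right) - p{\left(-15 \right)} = \left(-16077 - -23547\right) - \left(-4 + \frac{\sqrt{2} \sqrt{-15}}{3}\right) = \left(-16077 + 23547\right) - \left(-4 + \frac{\sqrt{2} i \sqrt{15}}{3}\right) = 7470 - \left(-4 + \frac{i \sqrt{30}}{3}\right) = 7470 + \left(4 - \frac{i \sqrt{30}}{3}\right) = 7474 - \frac{i \sqrt{30}}{3}$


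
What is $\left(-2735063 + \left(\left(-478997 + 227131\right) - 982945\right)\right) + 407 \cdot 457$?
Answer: $-3783875$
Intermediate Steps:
$\left(-2735063 + \left(\left(-478997 + 227131\right) - 982945\right)\right) + 407 \cdot 457 = \left(-2735063 - 1234811\right) + 185999 = -3969874 + 185999 = -3783875$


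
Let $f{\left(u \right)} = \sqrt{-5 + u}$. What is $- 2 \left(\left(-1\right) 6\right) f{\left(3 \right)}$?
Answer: $12 i \sqrt{2} \approx 16.971 i$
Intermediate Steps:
$- 2 \left(\left(-1\right) 6\right) f{\left(3 \right)} = - 2 \left(\left(-1\right) 6\right) \sqrt{-5 + 3} = \left(-2\right) \left(-6\right) \sqrt{-2} = 12 i \sqrt{2}$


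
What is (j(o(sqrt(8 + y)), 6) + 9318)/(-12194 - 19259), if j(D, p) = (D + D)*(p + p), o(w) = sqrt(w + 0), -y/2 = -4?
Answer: -9366/31453 ≈ -0.29778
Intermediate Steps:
y = 8 (y = -2*(-4) = 8)
o(w) = sqrt(w)
j(D, p) = 4*D*p (j(D, p) = (2*D)*(2*p) = 4*D*p)
(j(o(sqrt(8 + y)), 6) + 9318)/(-12194 - 19259) = (4*sqrt(sqrt(8 + 8))*6 + 9318)/(-12194 - 19259) = (4*sqrt(sqrt(16))*6 + 9318)/(-31453) = (4*sqrt(4)*6 + 9318)*(-1/31453) = (4*2*6 + 9318)*(-1/31453) = (48 + 9318)*(-1/31453) = 9366*(-1/31453) = -9366/31453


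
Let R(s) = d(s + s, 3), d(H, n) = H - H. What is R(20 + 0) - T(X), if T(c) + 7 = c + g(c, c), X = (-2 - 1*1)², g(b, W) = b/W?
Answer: -3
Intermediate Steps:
d(H, n) = 0
R(s) = 0
X = 9 (X = (-2 - 1)² = (-3)² = 9)
T(c) = -6 + c (T(c) = -7 + (c + c/c) = -7 + (c + 1) = -7 + (1 + c) = -6 + c)
R(20 + 0) - T(X) = 0 - (-6 + 9) = 0 - 1*3 = 0 - 3 = -3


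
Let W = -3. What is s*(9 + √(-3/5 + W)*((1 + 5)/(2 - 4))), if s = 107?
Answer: 963 - 963*I*√10/5 ≈ 963.0 - 609.05*I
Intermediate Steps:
s*(9 + √(-3/5 + W)*((1 + 5)/(2 - 4))) = 107*(9 + √(-3/5 - 3)*((1 + 5)/(2 - 4))) = 107*(9 + √(-3*⅕ - 3)*(6/(-2))) = 107*(9 + √(-⅗ - 3)*(6*(-½))) = 107*(9 + √(-18/5)*(-3)) = 107*(9 + (3*I*√10/5)*(-3)) = 107*(9 - 9*I*√10/5) = 963 - 963*I*√10/5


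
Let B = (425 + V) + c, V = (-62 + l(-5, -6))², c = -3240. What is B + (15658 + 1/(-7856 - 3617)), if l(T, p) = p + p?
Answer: 210173886/11473 ≈ 18319.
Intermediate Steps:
l(T, p) = 2*p
V = 5476 (V = (-62 + 2*(-6))² = (-62 - 12)² = (-74)² = 5476)
B = 2661 (B = (425 + 5476) - 3240 = 5901 - 3240 = 2661)
B + (15658 + 1/(-7856 - 3617)) = 2661 + (15658 + 1/(-7856 - 3617)) = 2661 + (15658 + 1/(-11473)) = 2661 + (15658 - 1/11473) = 2661 + 179644233/11473 = 210173886/11473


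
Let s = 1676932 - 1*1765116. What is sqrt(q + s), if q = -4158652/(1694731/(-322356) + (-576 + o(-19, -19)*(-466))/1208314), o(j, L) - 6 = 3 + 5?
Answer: 2*sqrt(184382419933199136771303284038)/1025027960567 ≈ 837.83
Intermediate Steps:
o(j, L) = 14 (o(j, L) = 6 + (3 + 5) = 6 + 8 = 14)
q = 809912589092233584/1025027960567 (q = -4158652/(1694731/(-322356) + (-576 + 14*(-466))/1208314) = -4158652/(1694731*(-1/322356) + (-576 - 6524)*(1/1208314)) = -4158652/(-1694731/322356 - 7100*1/1208314) = -4158652/(-1694731/322356 - 3550/604157) = -4158652/(-1025027960567/194753633892) = -4158652*(-194753633892/1025027960567) = 809912589092233584/1025027960567 ≈ 7.9014e+5)
s = -88184 (s = 1676932 - 1765116 = -88184)
sqrt(q + s) = sqrt(809912589092233584/1025027960567 - 88184) = sqrt(719521523417593256/1025027960567) = 2*sqrt(184382419933199136771303284038)/1025027960567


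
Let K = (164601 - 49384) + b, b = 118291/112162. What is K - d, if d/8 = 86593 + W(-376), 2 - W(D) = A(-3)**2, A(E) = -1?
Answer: -64777362379/112162 ≈ -5.7753e+5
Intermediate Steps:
b = 118291/112162 (b = 118291*(1/112162) = 118291/112162 ≈ 1.0546)
W(D) = 1 (W(D) = 2 - 1*(-1)**2 = 2 - 1*1 = 2 - 1 = 1)
K = 12923087445/112162 (K = (164601 - 49384) + 118291/112162 = 115217 + 118291/112162 = 12923087445/112162 ≈ 1.1522e+5)
d = 692752 (d = 8*(86593 + 1) = 8*86594 = 692752)
K - d = 12923087445/112162 - 1*692752 = 12923087445/112162 - 692752 = -64777362379/112162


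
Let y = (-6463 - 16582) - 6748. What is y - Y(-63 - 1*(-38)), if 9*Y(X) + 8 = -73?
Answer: -29784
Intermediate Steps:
y = -29793 (y = -23045 - 6748 = -29793)
Y(X) = -9 (Y(X) = -8/9 + (⅑)*(-73) = -8/9 - 73/9 = -9)
y - Y(-63 - 1*(-38)) = -29793 - 1*(-9) = -29793 + 9 = -29784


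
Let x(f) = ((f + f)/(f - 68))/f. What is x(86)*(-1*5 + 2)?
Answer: -⅓ ≈ -0.33333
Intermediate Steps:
x(f) = 2/(-68 + f) (x(f) = ((2*f)/(-68 + f))/f = (2*f/(-68 + f))/f = 2/(-68 + f))
x(86)*(-1*5 + 2) = (2/(-68 + 86))*(-1*5 + 2) = (2/18)*(-5 + 2) = (2*(1/18))*(-3) = (⅑)*(-3) = -⅓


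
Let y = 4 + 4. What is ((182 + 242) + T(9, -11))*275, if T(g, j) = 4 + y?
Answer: 119900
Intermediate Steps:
y = 8
T(g, j) = 12 (T(g, j) = 4 + 8 = 12)
((182 + 242) + T(9, -11))*275 = ((182 + 242) + 12)*275 = (424 + 12)*275 = 436*275 = 119900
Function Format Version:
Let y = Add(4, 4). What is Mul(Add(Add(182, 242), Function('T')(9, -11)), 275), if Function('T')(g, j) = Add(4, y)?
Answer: 119900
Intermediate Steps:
y = 8
Function('T')(g, j) = 12 (Function('T')(g, j) = Add(4, 8) = 12)
Mul(Add(Add(182, 242), Function('T')(9, -11)), 275) = Mul(Add(Add(182, 242), 12), 275) = Mul(Add(424, 12), 275) = Mul(436, 275) = 119900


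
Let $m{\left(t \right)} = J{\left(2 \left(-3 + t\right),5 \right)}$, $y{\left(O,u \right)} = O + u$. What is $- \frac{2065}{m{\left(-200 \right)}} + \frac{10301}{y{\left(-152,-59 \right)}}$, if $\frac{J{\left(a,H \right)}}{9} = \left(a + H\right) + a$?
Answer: $- \frac{74380448}{1532493} \approx -48.536$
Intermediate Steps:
$J{\left(a,H \right)} = 9 H + 18 a$ ($J{\left(a,H \right)} = 9 \left(\left(a + H\right) + a\right) = 9 \left(\left(H + a\right) + a\right) = 9 \left(H + 2 a\right) = 9 H + 18 a$)
$m{\left(t \right)} = -63 + 36 t$ ($m{\left(t \right)} = 9 \cdot 5 + 18 \cdot 2 \left(-3 + t\right) = 45 + 18 \left(-6 + 2 t\right) = 45 + \left(-108 + 36 t\right) = -63 + 36 t$)
$- \frac{2065}{m{\left(-200 \right)}} + \frac{10301}{y{\left(-152,-59 \right)}} = - \frac{2065}{-63 + 36 \left(-200\right)} + \frac{10301}{-152 - 59} = - \frac{2065}{-63 - 7200} + \frac{10301}{-211} = - \frac{2065}{-7263} + 10301 \left(- \frac{1}{211}\right) = \left(-2065\right) \left(- \frac{1}{7263}\right) - \frac{10301}{211} = \frac{2065}{7263} - \frac{10301}{211} = - \frac{74380448}{1532493}$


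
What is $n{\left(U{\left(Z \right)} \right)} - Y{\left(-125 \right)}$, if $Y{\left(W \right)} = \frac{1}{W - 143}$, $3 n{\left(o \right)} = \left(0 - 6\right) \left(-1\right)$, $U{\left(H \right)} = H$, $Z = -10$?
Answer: $\frac{537}{268} \approx 2.0037$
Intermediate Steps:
$n{\left(o \right)} = 2$ ($n{\left(o \right)} = \frac{\left(0 - 6\right) \left(-1\right)}{3} = \frac{\left(-6\right) \left(-1\right)}{3} = \frac{1}{3} \cdot 6 = 2$)
$Y{\left(W \right)} = \frac{1}{-143 + W}$
$n{\left(U{\left(Z \right)} \right)} - Y{\left(-125 \right)} = 2 - \frac{1}{-143 - 125} = 2 - \frac{1}{-268} = 2 - - \frac{1}{268} = 2 + \frac{1}{268} = \frac{537}{268}$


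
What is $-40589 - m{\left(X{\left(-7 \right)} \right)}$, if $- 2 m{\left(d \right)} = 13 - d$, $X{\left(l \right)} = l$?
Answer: $-40579$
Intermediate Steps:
$m{\left(d \right)} = - \frac{13}{2} + \frac{d}{2}$ ($m{\left(d \right)} = - \frac{13 - d}{2} = - \frac{13}{2} + \frac{d}{2}$)
$-40589 - m{\left(X{\left(-7 \right)} \right)} = -40589 - \left(- \frac{13}{2} + \frac{1}{2} \left(-7\right)\right) = -40589 - \left(- \frac{13}{2} - \frac{7}{2}\right) = -40589 - -10 = -40589 + 10 = -40579$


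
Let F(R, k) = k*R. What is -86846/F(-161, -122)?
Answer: -43423/9821 ≈ -4.4214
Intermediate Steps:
F(R, k) = R*k
-86846/F(-161, -122) = -86846/((-161*(-122))) = -86846/19642 = -86846*1/19642 = -43423/9821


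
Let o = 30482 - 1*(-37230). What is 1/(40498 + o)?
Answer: 1/108210 ≈ 9.2413e-6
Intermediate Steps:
o = 67712 (o = 30482 + 37230 = 67712)
1/(40498 + o) = 1/(40498 + 67712) = 1/108210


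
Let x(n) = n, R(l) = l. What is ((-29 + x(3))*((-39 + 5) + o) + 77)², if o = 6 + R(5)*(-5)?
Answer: 2117025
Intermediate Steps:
o = -19 (o = 6 + 5*(-5) = 6 - 25 = -19)
((-29 + x(3))*((-39 + 5) + o) + 77)² = ((-29 + 3)*((-39 + 5) - 19) + 77)² = (-26*(-34 - 19) + 77)² = (-26*(-53) + 77)² = (1378 + 77)² = 1455² = 2117025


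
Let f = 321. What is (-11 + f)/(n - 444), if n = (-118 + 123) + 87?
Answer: -155/176 ≈ -0.88068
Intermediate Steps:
n = 92 (n = 5 + 87 = 92)
(-11 + f)/(n - 444) = (-11 + 321)/(92 - 444) = 310/(-352) = 310*(-1/352) = -155/176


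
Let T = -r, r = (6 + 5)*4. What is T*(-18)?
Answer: 792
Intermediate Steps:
r = 44 (r = 11*4 = 44)
T = -44 (T = -1*44 = -44)
T*(-18) = -44*(-18) = 792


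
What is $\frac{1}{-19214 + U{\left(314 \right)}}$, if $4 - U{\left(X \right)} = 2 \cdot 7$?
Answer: $- \frac{1}{19224} \approx -5.2018 \cdot 10^{-5}$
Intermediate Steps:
$U{\left(X \right)} = -10$ ($U{\left(X \right)} = 4 - 2 \cdot 7 = 4 - 14 = -10$)
$\frac{1}{-19214 + U{\left(314 \right)}} = \frac{1}{-19214 - 10} = \frac{1}{-19224} = - \frac{1}{19224}$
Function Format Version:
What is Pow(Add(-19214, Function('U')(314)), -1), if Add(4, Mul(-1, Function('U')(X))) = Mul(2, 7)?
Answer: Rational(-1, 19224) ≈ -5.2018e-5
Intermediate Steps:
Function('U')(X) = -10 (Function('U')(X) = Add(4, Mul(-1, Mul(2, 7))) = Add(4, Mul(-1, 14)) = Add(4, -14) = -10)
Pow(Add(-19214, Function('U')(314)), -1) = Pow(Add(-19214, -10), -1) = Pow(-19224, -1) = Rational(-1, 19224)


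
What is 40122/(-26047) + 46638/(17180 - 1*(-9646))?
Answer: 23077869/116456137 ≈ 0.19817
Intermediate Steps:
40122/(-26047) + 46638/(17180 - 1*(-9646)) = 40122*(-1/26047) + 46638/(17180 + 9646) = -40122/26047 + 46638/26826 = -40122/26047 + 46638*(1/26826) = -40122/26047 + 7773/4471 = 23077869/116456137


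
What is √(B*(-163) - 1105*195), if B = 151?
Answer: 2*I*√60022 ≈ 489.99*I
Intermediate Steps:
√(B*(-163) - 1105*195) = √(151*(-163) - 1105*195) = √(-24613 - 215475) = √(-240088) = 2*I*√60022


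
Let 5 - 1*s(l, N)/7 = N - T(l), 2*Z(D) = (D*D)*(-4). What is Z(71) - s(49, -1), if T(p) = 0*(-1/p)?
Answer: -10124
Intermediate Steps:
T(p) = 0
Z(D) = -2*D**2 (Z(D) = ((D*D)*(-4))/2 = (D**2*(-4))/2 = (-4*D**2)/2 = -2*D**2)
s(l, N) = 35 - 7*N (s(l, N) = 35 - 7*(N - 1*0) = 35 - 7*(N + 0) = 35 - 7*N)
Z(71) - s(49, -1) = -2*71**2 - (35 - 7*(-1)) = -2*5041 - (35 + 7) = -10082 - 1*42 = -10082 - 42 = -10124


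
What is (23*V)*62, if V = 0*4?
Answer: 0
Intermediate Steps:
V = 0
(23*V)*62 = (23*0)*62 = 0*62 = 0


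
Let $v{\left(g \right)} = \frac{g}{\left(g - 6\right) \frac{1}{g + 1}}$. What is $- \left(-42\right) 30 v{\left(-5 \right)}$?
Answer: $- \frac{25200}{11} \approx -2290.9$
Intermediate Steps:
$v{\left(g \right)} = \frac{g \left(1 + g\right)}{-6 + g}$ ($v{\left(g \right)} = \frac{g}{\left(-6 + g\right) \frac{1}{1 + g}} = \frac{g}{\frac{1}{1 + g} \left(-6 + g\right)} = g \frac{1 + g}{-6 + g} = \frac{g \left(1 + g\right)}{-6 + g}$)
$- \left(-42\right) 30 v{\left(-5 \right)} = - \left(-42\right) 30 \left(- \frac{5 \left(1 - 5\right)}{-6 - 5}\right) = - \left(-1260\right) \left(\left(-5\right) \frac{1}{-11} \left(-4\right)\right) = - \left(-1260\right) \left(\left(-5\right) \left(- \frac{1}{11}\right) \left(-4\right)\right) = - \frac{\left(-1260\right) \left(-20\right)}{11} = \left(-1\right) \frac{25200}{11} = - \frac{25200}{11}$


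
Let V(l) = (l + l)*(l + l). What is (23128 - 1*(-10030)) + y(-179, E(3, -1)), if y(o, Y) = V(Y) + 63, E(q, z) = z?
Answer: 33225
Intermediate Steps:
V(l) = 4*l² (V(l) = (2*l)*(2*l) = 4*l²)
y(o, Y) = 63 + 4*Y² (y(o, Y) = 4*Y² + 63 = 63 + 4*Y²)
(23128 - 1*(-10030)) + y(-179, E(3, -1)) = (23128 - 1*(-10030)) + (63 + 4*(-1)²) = (23128 + 10030) + (63 + 4*1) = 33158 + (63 + 4) = 33158 + 67 = 33225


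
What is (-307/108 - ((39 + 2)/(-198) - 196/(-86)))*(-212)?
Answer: 13306021/12771 ≈ 1041.9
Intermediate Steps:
(-307/108 - ((39 + 2)/(-198) - 196/(-86)))*(-212) = (-307*1/108 - (41*(-1/198) - 196*(-1/86)))*(-212) = (-307/108 - (-41/198 + 98/43))*(-212) = (-307/108 - 1*17641/8514)*(-212) = (-307/108 - 17641/8514)*(-212) = -251057/51084*(-212) = 13306021/12771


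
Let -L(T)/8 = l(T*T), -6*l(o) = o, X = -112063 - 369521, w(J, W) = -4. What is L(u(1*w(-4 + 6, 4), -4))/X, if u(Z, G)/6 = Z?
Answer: -16/10033 ≈ -0.0015947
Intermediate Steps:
u(Z, G) = 6*Z
X = -481584
l(o) = -o/6
L(T) = 4*T²/3 (L(T) = -(-4)*T*T/3 = -(-4)*T²/3 = 4*T²/3)
L(u(1*w(-4 + 6, 4), -4))/X = (4*(6*(1*(-4)))²/3)/(-481584) = (4*(6*(-4))²/3)*(-1/481584) = ((4/3)*(-24)²)*(-1/481584) = ((4/3)*576)*(-1/481584) = 768*(-1/481584) = -16/10033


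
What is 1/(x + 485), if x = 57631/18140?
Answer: 18140/8855531 ≈ 0.0020484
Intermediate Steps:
x = 57631/18140 (x = 57631*(1/18140) = 57631/18140 ≈ 3.1770)
1/(x + 485) = 1/(57631/18140 + 485) = 1/(8855531/18140) = 18140/8855531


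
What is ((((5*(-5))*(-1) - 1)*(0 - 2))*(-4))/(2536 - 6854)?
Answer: -96/2159 ≈ -0.044465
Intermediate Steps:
((((5*(-5))*(-1) - 1)*(0 - 2))*(-4))/(2536 - 6854) = (((-25*(-1) - 1)*(-2))*(-4))/(-4318) = (((25 - 1)*(-2))*(-4))*(-1/4318) = ((24*(-2))*(-4))*(-1/4318) = -48*(-4)*(-1/4318) = 192*(-1/4318) = -96/2159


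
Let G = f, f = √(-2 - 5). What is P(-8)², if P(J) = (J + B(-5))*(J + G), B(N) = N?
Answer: 9633 - 2704*I*√7 ≈ 9633.0 - 7154.1*I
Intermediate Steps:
f = I*√7 (f = √(-7) = I*√7 ≈ 2.6458*I)
G = I*√7 ≈ 2.6458*I
P(J) = (-5 + J)*(J + I*√7) (P(J) = (J - 5)*(J + I*√7) = (-5 + J)*(J + I*√7))
P(-8)² = ((-8)² - 5*(-8) - 5*I*√7 + I*(-8)*√7)² = (64 + 40 - 5*I*√7 - 8*I*√7)² = (104 - 13*I*√7)²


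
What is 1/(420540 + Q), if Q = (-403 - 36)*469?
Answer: 1/214649 ≈ 4.6588e-6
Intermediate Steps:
Q = -205891 (Q = -439*469 = -205891)
1/(420540 + Q) = 1/(420540 - 205891) = 1/214649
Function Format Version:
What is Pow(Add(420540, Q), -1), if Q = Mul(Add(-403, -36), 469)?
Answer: Rational(1, 214649) ≈ 4.6588e-6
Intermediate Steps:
Q = -205891 (Q = Mul(-439, 469) = -205891)
Pow(Add(420540, Q), -1) = Pow(Add(420540, -205891), -1) = Pow(214649, -1) = Rational(1, 214649)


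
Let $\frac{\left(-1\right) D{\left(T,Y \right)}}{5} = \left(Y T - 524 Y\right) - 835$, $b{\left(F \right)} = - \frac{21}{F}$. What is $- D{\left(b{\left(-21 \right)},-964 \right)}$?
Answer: $2516685$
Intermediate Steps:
$D{\left(T,Y \right)} = 4175 + 2620 Y - 5 T Y$ ($D{\left(T,Y \right)} = - 5 \left(\left(Y T - 524 Y\right) - 835\right) = - 5 \left(\left(T Y - 524 Y\right) - 835\right) = - 5 \left(\left(- 524 Y + T Y\right) - 835\right) = - 5 \left(-835 - 524 Y + T Y\right) = 4175 + 2620 Y - 5 T Y$)
$- D{\left(b{\left(-21 \right)},-964 \right)} = - (4175 + 2620 \left(-964\right) - 5 \left(- \frac{21}{-21}\right) \left(-964\right)) = - (4175 - 2525680 - 5 \left(\left(-21\right) \left(- \frac{1}{21}\right)\right) \left(-964\right)) = - (4175 - 2525680 - 5 \left(-964\right)) = - (4175 - 2525680 + 4820) = \left(-1\right) \left(-2516685\right) = 2516685$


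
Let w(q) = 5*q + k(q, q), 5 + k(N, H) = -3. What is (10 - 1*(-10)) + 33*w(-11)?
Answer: -2059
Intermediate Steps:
k(N, H) = -8 (k(N, H) = -5 - 3 = -8)
w(q) = -8 + 5*q (w(q) = 5*q - 8 = -8 + 5*q)
(10 - 1*(-10)) + 33*w(-11) = (10 - 1*(-10)) + 33*(-8 + 5*(-11)) = (10 + 10) + 33*(-8 - 55) = 20 + 33*(-63) = 20 - 2079 = -2059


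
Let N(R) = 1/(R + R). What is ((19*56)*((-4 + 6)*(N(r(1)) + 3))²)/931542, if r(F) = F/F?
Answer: 26068/465771 ≈ 0.055967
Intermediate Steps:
r(F) = 1
N(R) = 1/(2*R)
((19*56)*((-4 + 6)*(N(r(1)) + 3))²)/931542 = ((19*56)*((-4 + 6)*((½)/1 + 3))²)/931542 = (1064*(2*((½)*1 + 3))²)*(1/931542) = (1064*(2*(½ + 3))²)*(1/931542) = (1064*(2*(7/2))²)*(1/931542) = (1064*7²)*(1/931542) = (1064*49)*(1/931542) = 52136*(1/931542) = 26068/465771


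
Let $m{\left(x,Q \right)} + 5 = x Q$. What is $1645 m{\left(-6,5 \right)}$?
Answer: $-57575$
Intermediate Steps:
$m{\left(x,Q \right)} = -5 + Q x$ ($m{\left(x,Q \right)} = -5 + x Q = -5 + Q x$)
$1645 m{\left(-6,5 \right)} = 1645 \left(-5 + 5 \left(-6\right)\right) = 1645 \left(-5 - 30\right) = 1645 \left(-35\right) = -57575$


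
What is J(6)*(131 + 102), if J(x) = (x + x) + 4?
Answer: 3728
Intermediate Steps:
J(x) = 4 + 2*x (J(x) = 2*x + 4 = 4 + 2*x)
J(6)*(131 + 102) = (4 + 2*6)*(131 + 102) = (4 + 12)*233 = 16*233 = 3728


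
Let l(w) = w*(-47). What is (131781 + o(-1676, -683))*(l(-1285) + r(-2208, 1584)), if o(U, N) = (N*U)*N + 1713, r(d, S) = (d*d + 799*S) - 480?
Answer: -4847174287145650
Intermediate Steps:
r(d, S) = -480 + d**2 + 799*S (r(d, S) = (d**2 + 799*S) - 480 = -480 + d**2 + 799*S)
o(U, N) = 1713 + U*N**2 (o(U, N) = U*N**2 + 1713 = 1713 + U*N**2)
l(w) = -47*w
(131781 + o(-1676, -683))*(l(-1285) + r(-2208, 1584)) = (131781 + (1713 - 1676*(-683)**2))*(-47*(-1285) + (-480 + (-2208)**2 + 799*1584)) = (131781 + (1713 - 1676*466489))*(60395 + (-480 + 4875264 + 1265616)) = (131781 + (1713 - 781835564))*(60395 + 6140400) = (131781 - 781833851)*6200795 = -781702070*6200795 = -4847174287145650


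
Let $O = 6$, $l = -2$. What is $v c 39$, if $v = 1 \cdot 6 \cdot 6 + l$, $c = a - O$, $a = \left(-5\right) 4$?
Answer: $-34476$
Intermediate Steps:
$a = -20$
$c = -26$ ($c = -20 - 6 = -26$)
$v = 34$ ($v = 1 \cdot 6 \cdot 6 - 2 = 6 \cdot 6 - 2 = 36 - 2 = 34$)
$v c 39 = 34 \left(-26\right) 39 = \left(-884\right) 39 = -34476$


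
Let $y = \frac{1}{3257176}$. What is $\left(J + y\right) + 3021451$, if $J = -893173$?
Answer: $\frac{6932176022929}{3257176} \approx 2.1283 \cdot 10^{6}$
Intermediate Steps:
$y = \frac{1}{3257176} \approx 3.0701 \cdot 10^{-7}$
$\left(J + y\right) + 3021451 = \left(-893173 + \frac{1}{3257176}\right) + 3021451 = - \frac{2909221659447}{3257176} + 3021451 = \frac{6932176022929}{3257176}$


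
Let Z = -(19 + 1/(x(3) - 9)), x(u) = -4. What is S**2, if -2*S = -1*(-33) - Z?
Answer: 455625/676 ≈ 674.00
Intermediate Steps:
Z = -246/13 (Z = -(19 + 1/(-4 - 9)) = -(19 + 1/(-13)) = -(19 - 1/13) = -1*246/13 = -246/13 ≈ -18.923)
S = -675/26 (S = -(-1*(-33) - 1*(-246/13))/2 = -(33 + 246/13)/2 = -1/2*675/13 = -675/26 ≈ -25.962)
S**2 = (-675/26)**2 = 455625/676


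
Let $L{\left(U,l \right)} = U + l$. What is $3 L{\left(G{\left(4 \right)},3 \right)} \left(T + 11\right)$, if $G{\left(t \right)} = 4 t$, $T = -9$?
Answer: $114$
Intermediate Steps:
$3 L{\left(G{\left(4 \right)},3 \right)} \left(T + 11\right) = 3 \left(4 \cdot 4 + 3\right) \left(-9 + 11\right) = 3 \left(16 + 3\right) 2 = 3 \cdot 19 \cdot 2 = 3 \cdot 38 = 114$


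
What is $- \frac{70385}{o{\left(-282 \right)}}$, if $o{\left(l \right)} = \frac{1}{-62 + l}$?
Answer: $24212440$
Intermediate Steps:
$- \frac{70385}{o{\left(-282 \right)}} = - \frac{70385}{\frac{1}{-62 - 282}} = - \frac{70385}{\frac{1}{-344}} = - \frac{70385}{- \frac{1}{344}} = \left(-70385\right) \left(-344\right) = 24212440$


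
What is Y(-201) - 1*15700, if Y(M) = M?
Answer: -15901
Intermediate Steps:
Y(-201) - 1*15700 = -201 - 1*15700 = -201 - 15700 = -15901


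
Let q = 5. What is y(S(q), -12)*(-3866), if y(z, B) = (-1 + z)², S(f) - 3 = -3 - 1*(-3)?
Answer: -15464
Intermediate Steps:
S(f) = 3 (S(f) = 3 + (-3 - 1*(-3)) = 3 + (-3 + 3) = 3 + 0 = 3)
y(S(q), -12)*(-3866) = (-1 + 3)²*(-3866) = 2²*(-3866) = 4*(-3866) = -15464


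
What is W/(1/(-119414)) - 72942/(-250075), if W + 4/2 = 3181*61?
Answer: -5794481109413008/250075 ≈ -2.3171e+10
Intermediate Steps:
W = 194039 (W = -2 + 3181*61 = -2 + 194041 = 194039)
W/(1/(-119414)) - 72942/(-250075) = 194039/(1/(-119414)) - 72942/(-250075) = 194039/(-1/119414) - 72942*(-1/250075) = 194039*(-119414) + 72942/250075 = -23170973146 + 72942/250075 = -5794481109413008/250075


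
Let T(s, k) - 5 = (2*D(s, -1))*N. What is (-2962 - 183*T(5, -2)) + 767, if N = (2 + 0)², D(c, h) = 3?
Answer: -7502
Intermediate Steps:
N = 4 (N = 2² = 4)
T(s, k) = 29 (T(s, k) = 5 + (2*3)*4 = 5 + 6*4 = 5 + 24 = 29)
(-2962 - 183*T(5, -2)) + 767 = (-2962 - 183*29) + 767 = (-2962 - 5307) + 767 = -8269 + 767 = -7502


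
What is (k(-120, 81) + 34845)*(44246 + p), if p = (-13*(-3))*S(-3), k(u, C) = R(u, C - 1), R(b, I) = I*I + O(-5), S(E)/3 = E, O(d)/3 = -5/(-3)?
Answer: 1810668750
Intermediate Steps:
O(d) = 5 (O(d) = 3*(-5/(-3)) = 3*(-5*(-1/3)) = 3*(5/3) = 5)
S(E) = 3*E
R(b, I) = 5 + I**2 (R(b, I) = I*I + 5 = I**2 + 5 = 5 + I**2)
k(u, C) = 5 + (-1 + C)**2 (k(u, C) = 5 + (C - 1)**2 = 5 + (-1 + C)**2)
p = -351 (p = (-13*(-3))*(3*(-3)) = 39*(-9) = -351)
(k(-120, 81) + 34845)*(44246 + p) = ((5 + (-1 + 81)**2) + 34845)*(44246 - 351) = ((5 + 80**2) + 34845)*43895 = ((5 + 6400) + 34845)*43895 = (6405 + 34845)*43895 = 41250*43895 = 1810668750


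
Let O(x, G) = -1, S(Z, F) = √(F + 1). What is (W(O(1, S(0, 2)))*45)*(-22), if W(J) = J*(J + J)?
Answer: -1980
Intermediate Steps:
S(Z, F) = √(1 + F)
W(J) = 2*J² (W(J) = J*(2*J) = 2*J²)
(W(O(1, S(0, 2)))*45)*(-22) = ((2*(-1)²)*45)*(-22) = ((2*1)*45)*(-22) = (2*45)*(-22) = 90*(-22) = -1980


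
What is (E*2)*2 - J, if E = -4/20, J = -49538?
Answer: 247686/5 ≈ 49537.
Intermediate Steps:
E = -⅕ (E = -4*1/20 = -⅕ ≈ -0.20000)
(E*2)*2 - J = -⅕*2*2 - 1*(-49538) = -⅖*2 + 49538 = -⅘ + 49538 = 247686/5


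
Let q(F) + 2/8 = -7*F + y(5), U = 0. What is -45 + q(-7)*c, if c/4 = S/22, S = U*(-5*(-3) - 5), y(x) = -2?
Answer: -45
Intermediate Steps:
S = 0 (S = 0*(-5*(-3) - 5) = 0*(15 - 5) = 0*10 = 0)
q(F) = -9/4 - 7*F (q(F) = -1/4 + (-7*F - 2) = -1/4 + (-2 - 7*F) = -9/4 - 7*F)
c = 0 (c = 4*(0/22) = 4*(0*(1/22)) = 4*0 = 0)
-45 + q(-7)*c = -45 + (-9/4 - 7*(-7))*0 = -45 + (-9/4 + 49)*0 = -45 + (187/4)*0 = -45 + 0 = -45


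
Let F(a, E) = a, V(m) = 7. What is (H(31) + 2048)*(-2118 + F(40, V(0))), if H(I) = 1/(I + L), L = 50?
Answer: -344717342/81 ≈ -4.2558e+6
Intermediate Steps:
H(I) = 1/(50 + I) (H(I) = 1/(I + 50) = 1/(50 + I))
(H(31) + 2048)*(-2118 + F(40, V(0))) = (1/(50 + 31) + 2048)*(-2118 + 40) = (1/81 + 2048)*(-2078) = (165889/81)*(-2078) = -344717342/81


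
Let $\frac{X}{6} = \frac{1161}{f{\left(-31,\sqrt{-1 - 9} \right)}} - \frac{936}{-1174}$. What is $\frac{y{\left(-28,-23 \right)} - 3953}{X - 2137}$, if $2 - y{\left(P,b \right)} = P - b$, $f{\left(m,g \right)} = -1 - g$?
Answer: $\frac{41361655850426}{44187875419619} + \frac{9471456162684 i \sqrt{10}}{44187875419619} \approx 0.93604 + 0.67782 i$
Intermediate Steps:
$y{\left(P,b \right)} = 2 + b - P$ ($y{\left(P,b \right)} = 2 - \left(P - b\right) = 2 + b - P$)
$X = \frac{2808}{587} + \frac{6966}{-1 - i \sqrt{10}}$ ($X = 6 \left(\frac{1161}{-1 - \sqrt{-1 - 9}} - \frac{936}{-1174}\right) = 6 \left(\frac{1161}{-1 - \sqrt{-10}} - - \frac{468}{587}\right) = 6 \left(\frac{1161}{-1 - i \sqrt{10}} + \frac{468}{587}\right) = 6 \left(\frac{468}{587} + \frac{1161}{-1 - i \sqrt{10}}\right) = \frac{2808}{587} + \frac{6966}{-1 - i \sqrt{10}} \approx -628.49 + 2002.6 i$)
$\frac{y{\left(-28,-23 \right)} - 3953}{X - 2137} = \frac{\left(2 - 23 - -28\right) - 3953}{\left(- \frac{4058154}{6457} + \frac{6966 i \sqrt{10}}{11}\right) - 2137} = \frac{\left(2 - 23 + 28\right) - 3953}{- \frac{17856763}{6457} + \frac{6966 i \sqrt{10}}{11}} = \frac{7 - 3953}{- \frac{17856763}{6457} + \frac{6966 i \sqrt{10}}{11}} = - \frac{3946}{- \frac{17856763}{6457} + \frac{6966 i \sqrt{10}}{11}}$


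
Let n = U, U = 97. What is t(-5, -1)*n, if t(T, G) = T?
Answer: -485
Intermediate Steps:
n = 97
t(-5, -1)*n = -5*97 = -485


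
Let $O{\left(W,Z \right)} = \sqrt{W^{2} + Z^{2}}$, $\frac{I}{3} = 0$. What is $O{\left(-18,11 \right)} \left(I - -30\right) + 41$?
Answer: $41 + 30 \sqrt{445} \approx 673.85$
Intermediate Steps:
$I = 0$ ($I = 3 \cdot 0 = 0$)
$O{\left(-18,11 \right)} \left(I - -30\right) + 41 = \sqrt{\left(-18\right)^{2} + 11^{2}} \left(0 - -30\right) + 41 = \sqrt{324 + 121} \left(0 + 30\right) + 41 = \sqrt{445} \cdot 30 + 41 = 30 \sqrt{445} + 41 = 41 + 30 \sqrt{445}$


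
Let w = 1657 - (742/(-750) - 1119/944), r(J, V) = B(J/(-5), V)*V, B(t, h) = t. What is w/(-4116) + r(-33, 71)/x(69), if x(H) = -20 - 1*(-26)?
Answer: 113209350551/1457064000 ≈ 77.697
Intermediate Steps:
r(J, V) = -J*V/5 (r(J, V) = (J/(-5))*V = (J*(-⅕))*V = (-J/5)*V = -J*V/5)
w = 587347849/354000 (w = 1657 - (742*(-1/750) - 1119*1/944) = 1657 - (-371/375 - 1119/944) = 1657 - 1*(-769849/354000) = 1657 + 769849/354000 = 587347849/354000 ≈ 1659.2)
x(H) = 6 (x(H) = -20 + 26 = 6)
w/(-4116) + r(-33, 71)/x(69) = (587347849/354000)/(-4116) - ⅕*(-33)*71/6 = (587347849/354000)*(-1/4116) + (2343/5)*(⅙) = -587347849/1457064000 + 781/10 = 113209350551/1457064000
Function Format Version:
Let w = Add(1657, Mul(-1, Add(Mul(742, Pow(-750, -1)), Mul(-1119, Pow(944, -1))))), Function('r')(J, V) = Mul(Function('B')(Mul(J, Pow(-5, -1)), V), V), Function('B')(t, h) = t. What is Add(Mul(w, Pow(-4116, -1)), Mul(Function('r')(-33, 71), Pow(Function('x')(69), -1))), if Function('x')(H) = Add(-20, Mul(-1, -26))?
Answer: Rational(113209350551, 1457064000) ≈ 77.697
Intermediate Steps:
Function('r')(J, V) = Mul(Rational(-1, 5), J, V) (Function('r')(J, V) = Mul(Mul(J, Pow(-5, -1)), V) = Mul(Mul(J, Rational(-1, 5)), V) = Mul(Mul(Rational(-1, 5), J), V) = Mul(Rational(-1, 5), J, V))
w = Rational(587347849, 354000) (w = Add(1657, Mul(-1, Add(Mul(742, Rational(-1, 750)), Mul(-1119, Rational(1, 944))))) = Add(1657, Mul(-1, Add(Rational(-371, 375), Rational(-1119, 944)))) = Add(1657, Mul(-1, Rational(-769849, 354000))) = Add(1657, Rational(769849, 354000)) = Rational(587347849, 354000) ≈ 1659.2)
Function('x')(H) = 6 (Function('x')(H) = Add(-20, 26) = 6)
Add(Mul(w, Pow(-4116, -1)), Mul(Function('r')(-33, 71), Pow(Function('x')(69), -1))) = Add(Mul(Rational(587347849, 354000), Pow(-4116, -1)), Mul(Mul(Rational(-1, 5), -33, 71), Pow(6, -1))) = Add(Mul(Rational(587347849, 354000), Rational(-1, 4116)), Mul(Rational(2343, 5), Rational(1, 6))) = Add(Rational(-587347849, 1457064000), Rational(781, 10)) = Rational(113209350551, 1457064000)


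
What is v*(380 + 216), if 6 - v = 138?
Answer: -78672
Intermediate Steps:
v = -132 (v = 6 - 1*138 = 6 - 138 = -132)
v*(380 + 216) = -132*(380 + 216) = -132*596 = -78672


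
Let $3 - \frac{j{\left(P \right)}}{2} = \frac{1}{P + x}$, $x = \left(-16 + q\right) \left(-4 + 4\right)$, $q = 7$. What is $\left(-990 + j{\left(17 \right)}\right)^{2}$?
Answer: $\frac{279892900}{289} \approx 9.6849 \cdot 10^{5}$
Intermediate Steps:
$x = 0$ ($x = \left(-16 + 7\right) \left(-4 + 4\right) = \left(-9\right) 0 = 0$)
$j{\left(P \right)} = 6 - \frac{2}{P}$ ($j{\left(P \right)} = 6 - \frac{2}{P + 0} = 6 - \frac{2}{P}$)
$\left(-990 + j{\left(17 \right)}\right)^{2} = \left(-990 + \left(6 - \frac{2}{17}\right)\right)^{2} = \left(-990 + \frac{100}{17}\right)^{2} = \left(- \frac{16730}{17}\right)^{2} = \frac{279892900}{289}$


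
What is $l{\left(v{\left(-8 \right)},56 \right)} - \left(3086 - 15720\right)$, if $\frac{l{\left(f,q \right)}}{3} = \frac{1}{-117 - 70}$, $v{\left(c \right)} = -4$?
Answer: $\frac{2362555}{187} \approx 12634.0$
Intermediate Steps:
$l{\left(f,q \right)} = - \frac{3}{187}$ ($l{\left(f,q \right)} = \frac{3}{-117 - 70} = \frac{3}{-187} = 3 \left(- \frac{1}{187}\right) = - \frac{3}{187}$)
$l{\left(v{\left(-8 \right)},56 \right)} - \left(3086 - 15720\right) = - \frac{3}{187} - \left(3086 - 15720\right) = - \frac{3}{187} - -12634 = - \frac{3}{187} + 12634 = \frac{2362555}{187}$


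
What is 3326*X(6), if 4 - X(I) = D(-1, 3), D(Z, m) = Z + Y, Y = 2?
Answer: 9978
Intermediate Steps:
D(Z, m) = 2 + Z (D(Z, m) = Z + 2 = 2 + Z)
X(I) = 3 (X(I) = 4 - (2 - 1) = 4 - 1*1 = 4 - 1 = 3)
3326*X(6) = 3326*3 = 9978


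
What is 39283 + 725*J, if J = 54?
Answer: 78433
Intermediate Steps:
39283 + 725*J = 39283 + 725*54 = 39283 + 39150 = 78433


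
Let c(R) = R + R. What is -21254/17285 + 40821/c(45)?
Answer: 9382375/20742 ≈ 452.34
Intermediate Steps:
c(R) = 2*R
-21254/17285 + 40821/c(45) = -21254/17285 + 40821/((2*45)) = -21254*1/17285 + 40821/90 = -21254/17285 + 40821*(1/90) = -21254/17285 + 13607/30 = 9382375/20742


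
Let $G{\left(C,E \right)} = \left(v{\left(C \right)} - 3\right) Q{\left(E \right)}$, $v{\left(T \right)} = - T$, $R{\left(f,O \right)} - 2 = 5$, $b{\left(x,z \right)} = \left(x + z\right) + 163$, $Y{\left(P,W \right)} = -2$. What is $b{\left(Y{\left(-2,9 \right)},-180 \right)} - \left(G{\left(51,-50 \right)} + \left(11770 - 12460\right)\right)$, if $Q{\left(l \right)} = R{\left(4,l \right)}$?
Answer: $1049$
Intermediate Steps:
$b{\left(x,z \right)} = 163 + x + z$
$R{\left(f,O \right)} = 7$ ($R{\left(f,O \right)} = 2 + 5 = 7$)
$Q{\left(l \right)} = 7$
$G{\left(C,E \right)} = -21 - 7 C$ ($G{\left(C,E \right)} = \left(- C - 3\right) 7 = \left(-3 - C\right) 7 = -21 - 7 C$)
$b{\left(Y{\left(-2,9 \right)},-180 \right)} - \left(G{\left(51,-50 \right)} + \left(11770 - 12460\right)\right) = \left(163 - 2 - 180\right) - \left(\left(-21 - 357\right) + \left(11770 - 12460\right)\right) = -19 - \left(\left(-21 - 357\right) + \left(11770 - 12460\right)\right) = -19 - \left(-378 - 690\right) = -19 - -1068 = -19 + 1068 = 1049$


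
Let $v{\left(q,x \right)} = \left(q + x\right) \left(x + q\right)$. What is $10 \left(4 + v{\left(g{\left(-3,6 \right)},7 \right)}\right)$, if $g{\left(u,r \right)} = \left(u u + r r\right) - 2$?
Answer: $25040$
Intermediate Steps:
$g{\left(u,r \right)} = -2 + r^{2} + u^{2}$ ($g{\left(u,r \right)} = \left(u^{2} + r^{2}\right) - 2 = \left(r^{2} + u^{2}\right) - 2 = -2 + r^{2} + u^{2}$)
$v{\left(q,x \right)} = \left(q + x\right)^{2}$ ($v{\left(q,x \right)} = \left(q + x\right) \left(q + x\right) = \left(q + x\right)^{2}$)
$10 \left(4 + v{\left(g{\left(-3,6 \right)},7 \right)}\right) = 10 \left(4 + \left(\left(-2 + 6^{2} + \left(-3\right)^{2}\right) + 7\right)^{2}\right) = 10 \left(4 + \left(\left(-2 + 36 + 9\right) + 7\right)^{2}\right) = 10 \left(4 + \left(43 + 7\right)^{2}\right) = 10 \left(4 + 50^{2}\right) = 10 \left(4 + 2500\right) = 10 \cdot 2504 = 25040$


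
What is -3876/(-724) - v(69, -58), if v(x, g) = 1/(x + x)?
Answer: 133541/24978 ≈ 5.3463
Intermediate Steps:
v(x, g) = 1/(2*x)
-3876/(-724) - v(69, -58) = -3876/(-724) - 1/(2*69) = -3876*(-1/724) - 1/(2*69) = 969/181 - 1*1/138 = 969/181 - 1/138 = 133541/24978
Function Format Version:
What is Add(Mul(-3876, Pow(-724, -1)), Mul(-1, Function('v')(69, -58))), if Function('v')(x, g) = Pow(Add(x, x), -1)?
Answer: Rational(133541, 24978) ≈ 5.3463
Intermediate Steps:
Function('v')(x, g) = Mul(Rational(1, 2), Pow(x, -1)) (Function('v')(x, g) = Pow(Mul(2, x), -1) = Mul(Rational(1, 2), Pow(x, -1)))
Add(Mul(-3876, Pow(-724, -1)), Mul(-1, Function('v')(69, -58))) = Add(Mul(-3876, Pow(-724, -1)), Mul(-1, Mul(Rational(1, 2), Pow(69, -1)))) = Add(Mul(-3876, Rational(-1, 724)), Mul(-1, Mul(Rational(1, 2), Rational(1, 69)))) = Add(Rational(969, 181), Mul(-1, Rational(1, 138))) = Add(Rational(969, 181), Rational(-1, 138)) = Rational(133541, 24978)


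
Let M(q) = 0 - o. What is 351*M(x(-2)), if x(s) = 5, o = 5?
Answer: -1755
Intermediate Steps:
M(q) = -5 (M(q) = 0 - 1*5 = 0 - 5 = -5)
351*M(x(-2)) = 351*(-5) = -1755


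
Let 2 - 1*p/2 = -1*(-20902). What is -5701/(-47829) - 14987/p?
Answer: 955115023/1999252200 ≈ 0.47774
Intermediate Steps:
p = -41800 (p = 4 - (-2)*(-20902) = 4 - 2*20902 = 4 - 41804 = -41800)
-5701/(-47829) - 14987/p = -5701/(-47829) - 14987/(-41800) = -5701*(-1/47829) - 14987*(-1/41800) = 5701/47829 + 14987/41800 = 955115023/1999252200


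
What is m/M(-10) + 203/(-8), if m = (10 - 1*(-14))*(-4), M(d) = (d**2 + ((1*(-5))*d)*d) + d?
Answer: -41231/1640 ≈ -25.141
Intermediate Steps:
M(d) = d - 4*d**2 (M(d) = (d**2 + (-5*d)*d) + d = (d**2 - 5*d**2) + d = -4*d**2 + d = d - 4*d**2)
m = -96 (m = (10 + 14)*(-4) = 24*(-4) = -96)
m/M(-10) + 203/(-8) = -96*(-1/(10*(1 - 4*(-10)))) + 203/(-8) = -96*(-1/(10*(1 + 40))) + 203*(-1/8) = -96/((-10*41)) - 203/8 = -96/(-410) - 203/8 = -96*(-1/410) - 203/8 = 48/205 - 203/8 = -41231/1640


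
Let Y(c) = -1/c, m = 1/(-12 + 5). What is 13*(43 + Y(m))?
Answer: 650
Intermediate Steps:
m = -1/7 (m = 1/(-7) = -1/7 ≈ -0.14286)
13*(43 + Y(m)) = 13*(43 - 1/(-1/7)) = 13*(43 - 1*(-7)) = 13*(43 + 7) = 13*50 = 650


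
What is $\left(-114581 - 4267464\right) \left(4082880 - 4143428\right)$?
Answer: $265324060660$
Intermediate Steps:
$\left(-114581 - 4267464\right) \left(4082880 - 4143428\right) = \left(-4382045\right) \left(-60548\right) = 265324060660$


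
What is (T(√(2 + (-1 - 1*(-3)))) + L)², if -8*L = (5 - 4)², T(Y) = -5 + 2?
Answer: 625/64 ≈ 9.7656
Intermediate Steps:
T(Y) = -3
L = -⅛ (L = -(5 - 4)²/8 = -⅛*1² = -⅛*1 = -⅛ ≈ -0.12500)
(T(√(2 + (-1 - 1*(-3)))) + L)² = (-3 - ⅛)² = (-25/8)² = 625/64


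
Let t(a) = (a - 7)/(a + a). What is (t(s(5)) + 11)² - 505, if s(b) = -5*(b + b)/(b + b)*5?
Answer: -230944/625 ≈ -369.51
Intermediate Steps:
s(b) = -25 (s(b) = -5*2*b/(2*b)*5 = -5*2*b*1/(2*b)*5 = -5*1*5 = -5*5 = -25)
t(a) = (-7 + a)/(2*a) (t(a) = (-7 + a)/((2*a)) = (-7 + a)*(1/(2*a)) = (-7 + a)/(2*a))
(t(s(5)) + 11)² - 505 = ((½)*(-7 - 25)/(-25) + 11)² - 505 = ((½)*(-1/25)*(-32) + 11)² - 505 = (16/25 + 11)² - 505 = (291/25)² - 505 = 84681/625 - 505 = -230944/625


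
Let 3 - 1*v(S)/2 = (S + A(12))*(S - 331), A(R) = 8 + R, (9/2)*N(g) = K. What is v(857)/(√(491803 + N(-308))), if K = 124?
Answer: -2767794*√177059/885295 ≈ -1315.5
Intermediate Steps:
N(g) = 248/9 (N(g) = (2/9)*124 = 248/9)
v(S) = 6 - 2*(-331 + S)*(20 + S) (v(S) = 6 - 2*(S + (8 + 12))*(S - 331) = 6 - 2*(S + 20)*(-331 + S) = 6 - 2*(20 + S)*(-331 + S) = 6 - 2*(-331 + S)*(20 + S))
v(857)/(√(491803 + N(-308))) = (13246 - 2*857² + 622*857)/(√(491803 + 248/9)) = (13246 - 2*734449 + 533054)/(√(4426475/9)) = (13246 - 1468898 + 533054)/((5*√177059/3)) = -2767794*√177059/885295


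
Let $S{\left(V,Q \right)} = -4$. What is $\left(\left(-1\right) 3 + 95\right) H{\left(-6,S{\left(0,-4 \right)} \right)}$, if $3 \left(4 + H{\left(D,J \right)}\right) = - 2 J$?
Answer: $- \frac{368}{3} \approx -122.67$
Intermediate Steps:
$H{\left(D,J \right)} = -4 - \frac{2 J}{3}$ ($H{\left(D,J \right)} = -4 + \frac{\left(-2\right) J}{3} = -4 - \frac{2 J}{3}$)
$\left(\left(-1\right) 3 + 95\right) H{\left(-6,S{\left(0,-4 \right)} \right)} = \left(\left(-1\right) 3 + 95\right) \left(-4 - - \frac{8}{3}\right) = \left(-3 + 95\right) \left(-4 + \frac{8}{3}\right) = 92 \left(- \frac{4}{3}\right) = - \frac{368}{3}$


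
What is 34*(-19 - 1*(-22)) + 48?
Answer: 150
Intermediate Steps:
34*(-19 - 1*(-22)) + 48 = 34*(-19 + 22) + 48 = 34*3 + 48 = 102 + 48 = 150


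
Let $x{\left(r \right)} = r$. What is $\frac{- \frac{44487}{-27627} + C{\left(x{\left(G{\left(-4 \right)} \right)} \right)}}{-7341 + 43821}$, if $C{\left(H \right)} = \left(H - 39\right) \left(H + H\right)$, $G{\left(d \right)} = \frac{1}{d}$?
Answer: $\frac{312889}{537510912} \approx 0.00058211$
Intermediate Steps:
$C{\left(H \right)} = 2 H \left(-39 + H\right)$ ($C{\left(H \right)} = \left(-39 + H\right) 2 H = 2 H \left(-39 + H\right)$)
$\frac{- \frac{44487}{-27627} + C{\left(x{\left(G{\left(-4 \right)} \right)} \right)}}{-7341 + 43821} = \frac{- \frac{44487}{-27627} + \frac{2 \left(-39 + \frac{1}{-4}\right)}{-4}}{-7341 + 43821} = \frac{\left(-44487\right) \left(- \frac{1}{27627}\right) + 2 \left(- \frac{1}{4}\right) \left(-39 - \frac{1}{4}\right)}{36480} = \left(\frac{14829}{9209} + 2 \left(- \frac{1}{4}\right) \left(- \frac{157}{4}\right)\right) \frac{1}{36480} = \left(\frac{14829}{9209} + \frac{157}{8}\right) \frac{1}{36480} = \frac{1564445}{73672} \cdot \frac{1}{36480} = \frac{312889}{537510912}$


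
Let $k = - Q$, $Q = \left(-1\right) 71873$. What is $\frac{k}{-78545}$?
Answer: $- \frac{71873}{78545} \approx -0.91506$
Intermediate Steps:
$Q = -71873$
$k = 71873$ ($k = \left(-1\right) \left(-71873\right) = 71873$)
$\frac{k}{-78545} = \frac{71873}{-78545} = 71873 \left(- \frac{1}{78545}\right) = - \frac{71873}{78545}$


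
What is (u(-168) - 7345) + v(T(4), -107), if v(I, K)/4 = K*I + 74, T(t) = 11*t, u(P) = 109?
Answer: -25772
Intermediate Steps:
v(I, K) = 296 + 4*I*K (v(I, K) = 4*(K*I + 74) = 4*(I*K + 74) = 4*(74 + I*K) = 296 + 4*I*K)
(u(-168) - 7345) + v(T(4), -107) = (109 - 7345) + (296 + 4*(11*4)*(-107)) = -7236 + (296 + 4*44*(-107)) = -7236 + (296 - 18832) = -7236 - 18536 = -25772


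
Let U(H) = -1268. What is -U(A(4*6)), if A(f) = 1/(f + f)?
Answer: 1268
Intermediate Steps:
A(f) = 1/(2*f)
-U(A(4*6)) = -1*(-1268) = 1268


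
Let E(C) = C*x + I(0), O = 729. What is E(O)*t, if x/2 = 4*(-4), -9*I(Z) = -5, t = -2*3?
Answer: 419894/3 ≈ 1.3996e+5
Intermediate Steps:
t = -6
I(Z) = 5/9 (I(Z) = -⅑*(-5) = 5/9)
x = -32 (x = 2*(4*(-4)) = 2*(-16) = -32)
E(C) = 5/9 - 32*C (E(C) = C*(-32) + 5/9 = -32*C + 5/9 = 5/9 - 32*C)
E(O)*t = (5/9 - 32*729)*(-6) = (5/9 - 23328)*(-6) = -209947/9*(-6) = 419894/3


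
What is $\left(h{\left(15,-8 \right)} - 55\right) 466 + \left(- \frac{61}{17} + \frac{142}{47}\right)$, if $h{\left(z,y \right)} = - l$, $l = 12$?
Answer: $- \frac{24946831}{799} \approx -31223.0$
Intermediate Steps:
$h{\left(z,y \right)} = -12$ ($h{\left(z,y \right)} = \left(-1\right) 12 = -12$)
$\left(h{\left(15,-8 \right)} - 55\right) 466 + \left(- \frac{61}{17} + \frac{142}{47}\right) = \left(-12 - 55\right) 466 + \left(- \frac{61}{17} + \frac{142}{47}\right) = \left(-12 - 55\right) 466 + \left(\left(-61\right) \frac{1}{17} + 142 \cdot \frac{1}{47}\right) = \left(-67\right) 466 + \left(- \frac{61}{17} + \frac{142}{47}\right) = -31222 - \frac{453}{799} = - \frac{24946831}{799}$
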